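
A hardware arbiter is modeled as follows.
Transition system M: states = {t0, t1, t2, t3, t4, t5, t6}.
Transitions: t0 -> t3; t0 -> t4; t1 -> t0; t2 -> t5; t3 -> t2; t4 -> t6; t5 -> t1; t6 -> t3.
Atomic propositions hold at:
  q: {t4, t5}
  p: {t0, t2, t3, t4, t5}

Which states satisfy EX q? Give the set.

{t0, t2}

Sat(EX q) = {s : some successor in {t4, t5}} = {t0, t2}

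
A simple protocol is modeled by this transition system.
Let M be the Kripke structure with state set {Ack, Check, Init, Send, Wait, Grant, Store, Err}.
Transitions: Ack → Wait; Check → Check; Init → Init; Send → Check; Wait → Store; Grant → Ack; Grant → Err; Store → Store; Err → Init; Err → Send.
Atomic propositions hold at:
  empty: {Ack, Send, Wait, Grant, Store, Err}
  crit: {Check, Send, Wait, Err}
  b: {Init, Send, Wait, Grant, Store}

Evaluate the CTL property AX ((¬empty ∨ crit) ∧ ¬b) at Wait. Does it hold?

No

Sat(¬empty) = {Check, Init}
Sat(¬empty ∨ crit) = {Check, Init, Send, Wait, Err}
Sat(¬b) = {Ack, Check, Err}
Sat((¬empty ∨ crit) ∧ ¬b) = {Check, Err}
Sat(AX ((¬empty ∨ crit) ∧ ¬b)) = {s : every successor in {Check, Err}} = {Check, Send}
Wait ∉ Sat(AX ((¬empty ∨ crit) ∧ ¬b)) = {Check, Send}, so the formula does not hold at Wait.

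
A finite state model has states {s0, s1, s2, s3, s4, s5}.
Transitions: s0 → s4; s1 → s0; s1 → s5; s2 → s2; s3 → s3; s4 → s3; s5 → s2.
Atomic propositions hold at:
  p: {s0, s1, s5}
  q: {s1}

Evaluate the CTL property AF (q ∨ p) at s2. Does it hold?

No

Sat(q ∨ p) = {s0, s1, s5}
AF (q ∨ p): least fixpoint, start Z0 = {s0, s1, s5}, add states with every successor in Z. Already a fixed point.
Sat(AF (q ∨ p)) = {s0, s1, s5}
s2 ∉ Sat(AF (q ∨ p)) = {s0, s1, s5}, so the formula does not hold at s2.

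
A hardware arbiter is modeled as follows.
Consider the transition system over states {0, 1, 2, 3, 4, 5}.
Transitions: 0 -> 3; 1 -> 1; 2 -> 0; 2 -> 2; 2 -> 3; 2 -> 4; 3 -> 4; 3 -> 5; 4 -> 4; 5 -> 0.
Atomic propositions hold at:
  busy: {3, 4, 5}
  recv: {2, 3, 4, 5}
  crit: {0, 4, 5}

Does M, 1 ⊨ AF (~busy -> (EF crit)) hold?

No

Sat(~busy) = {0, 1, 2}
EF crit: least fixpoint, start Z0 = {0, 4, 5}, add states with some successor in Z. Z1 = {0, 2, 3, 4, 5}; fixed.
Sat(EF crit) = {0, 2, 3, 4, 5}
Sat(~busy -> (EF crit)) = {0, 2, 3, 4, 5}
AF (~busy -> (EF crit)): least fixpoint, start Z0 = {0, 2, 3, 4, 5}, add states with every successor in Z. Already a fixed point.
Sat(AF (~busy -> (EF crit))) = {0, 2, 3, 4, 5}
1 ∉ Sat(AF (~busy -> (EF crit))) = {0, 2, 3, 4, 5}, so the formula does not hold at 1.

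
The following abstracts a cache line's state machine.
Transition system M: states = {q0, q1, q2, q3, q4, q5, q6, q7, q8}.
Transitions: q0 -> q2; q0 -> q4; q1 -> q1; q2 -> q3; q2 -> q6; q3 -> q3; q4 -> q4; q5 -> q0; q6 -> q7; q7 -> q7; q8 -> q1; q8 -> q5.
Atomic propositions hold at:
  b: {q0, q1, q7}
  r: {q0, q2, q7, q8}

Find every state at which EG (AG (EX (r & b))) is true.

{q6, q7}

Sat(r & b) = {q0, q7}
Sat(EX (r & b)) = {s : some successor in {q0, q7}} = {q5, q6, q7}
AG (EX (r & b)): greatest fixpoint, start Z0 = {q5, q6, q7}, keep only states in Sat with every successor in Z. Z1 = {q6, q7}; fixed.
Sat(AG (EX (r & b))) = {q6, q7}
EG (AG (EX (r & b))): greatest fixpoint, start Z0 = {q6, q7}, keep only states in Sat with some successor in Z. Already a fixed point.
Sat(EG (AG (EX (r & b)))) = {q6, q7}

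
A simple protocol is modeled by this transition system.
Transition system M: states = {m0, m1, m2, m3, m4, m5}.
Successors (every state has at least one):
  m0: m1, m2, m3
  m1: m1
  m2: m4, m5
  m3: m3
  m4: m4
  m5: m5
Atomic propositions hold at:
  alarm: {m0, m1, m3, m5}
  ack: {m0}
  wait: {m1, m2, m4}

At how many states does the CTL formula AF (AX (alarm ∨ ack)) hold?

3

Sat(alarm ∨ ack) = {m0, m1, m3, m5}
Sat(AX (alarm ∨ ack)) = {s : every successor in {m0, m1, m3, m5}} = {m1, m3, m5}
AF (AX (alarm ∨ ack)): least fixpoint, start Z0 = {m1, m3, m5}, add states with every successor in Z. Already a fixed point.
Sat(AF (AX (alarm ∨ ack))) = {m1, m3, m5}
|Sat(AF (AX (alarm ∨ ack)))| = |{m1, m3, m5}| = 3.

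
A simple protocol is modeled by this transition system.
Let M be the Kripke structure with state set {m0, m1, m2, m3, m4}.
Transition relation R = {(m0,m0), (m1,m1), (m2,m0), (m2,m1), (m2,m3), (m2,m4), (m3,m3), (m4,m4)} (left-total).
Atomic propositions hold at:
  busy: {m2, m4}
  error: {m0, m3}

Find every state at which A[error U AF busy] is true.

{m2, m4}

AF busy: least fixpoint, start Z0 = {m2, m4}, add states with every successor in Z. Already a fixed point.
Sat(AF busy) = {m2, m4}
A[error U AF busy]: least fixpoint, start Z0 = Sat(AF busy) = {m2, m4}, add states in Sat(error) with every successor in Z. Already a fixed point.
Sat(A[error U AF busy]) = {m2, m4}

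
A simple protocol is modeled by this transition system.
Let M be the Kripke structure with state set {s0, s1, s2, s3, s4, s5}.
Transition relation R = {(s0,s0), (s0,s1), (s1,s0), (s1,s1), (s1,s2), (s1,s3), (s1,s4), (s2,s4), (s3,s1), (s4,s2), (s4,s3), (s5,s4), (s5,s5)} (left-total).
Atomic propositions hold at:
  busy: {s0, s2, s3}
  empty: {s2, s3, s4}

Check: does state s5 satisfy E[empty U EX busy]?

No

Sat(EX busy) = {s : some successor in {s0, s2, s3}} = {s0, s1, s4}
E[empty U EX busy]: least fixpoint, start Z0 = Sat(EX busy) = {s0, s1, s4}, add states in Sat(empty) with some successor in Z. Z1 = {s0, s1, s2, s3, s4}; fixed.
Sat(E[empty U EX busy]) = {s0, s1, s2, s3, s4}
s5 ∉ Sat(E[empty U EX busy]) = {s0, s1, s2, s3, s4}, so the formula does not hold at s5.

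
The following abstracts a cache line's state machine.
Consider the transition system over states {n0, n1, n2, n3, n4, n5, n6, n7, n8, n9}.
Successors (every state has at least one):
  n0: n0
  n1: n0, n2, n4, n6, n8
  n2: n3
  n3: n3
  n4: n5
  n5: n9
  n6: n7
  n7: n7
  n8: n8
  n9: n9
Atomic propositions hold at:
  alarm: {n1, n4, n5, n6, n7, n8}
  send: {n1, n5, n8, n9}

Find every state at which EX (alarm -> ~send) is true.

Sat(~send) = {n0, n2, n3, n4, n6, n7}
Sat(alarm -> ~send) = {n0, n2, n3, n4, n6, n7, n9}
Sat(EX (alarm -> ~send)) = {s : some successor in {n0, n2, n3, n4, n6, n7, n9}} = {n0, n1, n2, n3, n5, n6, n7, n9}

{n0, n1, n2, n3, n5, n6, n7, n9}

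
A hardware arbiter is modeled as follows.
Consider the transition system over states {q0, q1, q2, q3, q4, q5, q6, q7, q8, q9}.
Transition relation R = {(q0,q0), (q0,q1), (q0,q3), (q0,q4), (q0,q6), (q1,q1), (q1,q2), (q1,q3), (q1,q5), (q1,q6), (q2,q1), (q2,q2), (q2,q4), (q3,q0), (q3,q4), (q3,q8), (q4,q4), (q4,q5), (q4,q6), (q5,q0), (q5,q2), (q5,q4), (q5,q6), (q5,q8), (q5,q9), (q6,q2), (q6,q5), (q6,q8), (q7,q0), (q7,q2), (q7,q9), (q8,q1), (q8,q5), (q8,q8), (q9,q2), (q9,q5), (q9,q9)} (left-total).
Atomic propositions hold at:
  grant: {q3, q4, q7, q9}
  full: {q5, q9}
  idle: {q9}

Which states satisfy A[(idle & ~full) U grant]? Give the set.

Sat(~full) = {q0, q1, q2, q3, q4, q6, q7, q8}
Sat(idle & ~full) = ∅
A[(idle & ~full) U grant]: least fixpoint, start Z0 = Sat(grant) = {q3, q4, q7, q9}, add states in Sat(idle & ~full) with every successor in Z. Already a fixed point.
Sat(A[(idle & ~full) U grant]) = {q3, q4, q7, q9}

{q3, q4, q7, q9}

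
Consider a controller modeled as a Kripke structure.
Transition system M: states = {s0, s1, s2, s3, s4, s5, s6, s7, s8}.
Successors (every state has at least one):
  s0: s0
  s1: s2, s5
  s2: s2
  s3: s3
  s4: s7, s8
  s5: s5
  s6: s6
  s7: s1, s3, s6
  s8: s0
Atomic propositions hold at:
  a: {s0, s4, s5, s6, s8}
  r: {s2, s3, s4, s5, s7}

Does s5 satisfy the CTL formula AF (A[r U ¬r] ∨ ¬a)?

No

Sat(¬r) = {s0, s1, s6, s8}
A[r U ¬r]: least fixpoint, start Z0 = Sat(¬r) = {s0, s1, s6, s8}, add states in Sat(r) with every successor in Z. Already a fixed point.
Sat(A[r U ¬r]) = {s0, s1, s6, s8}
Sat(¬a) = {s1, s2, s3, s7}
Sat(A[r U ¬r] ∨ ¬a) = {s0, s1, s2, s3, s6, s7, s8}
AF (A[r U ¬r] ∨ ¬a): least fixpoint, start Z0 = {s0, s1, s2, s3, s6, s7, s8}, add states with every successor in Z. Z1 = {s0, s1, s2, s3, s4, s6, s7, s8}; fixed.
Sat(AF (A[r U ¬r] ∨ ¬a)) = {s0, s1, s2, s3, s4, s6, s7, s8}
s5 ∉ Sat(AF (A[r U ¬r] ∨ ¬a)) = {s0, s1, s2, s3, s4, s6, s7, s8}, so the formula does not hold at s5.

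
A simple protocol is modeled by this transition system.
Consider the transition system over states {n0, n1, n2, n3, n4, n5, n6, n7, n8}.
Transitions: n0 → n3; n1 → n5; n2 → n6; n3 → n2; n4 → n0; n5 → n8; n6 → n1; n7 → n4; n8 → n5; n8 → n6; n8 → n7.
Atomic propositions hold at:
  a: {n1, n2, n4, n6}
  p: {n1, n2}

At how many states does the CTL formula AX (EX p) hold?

Sat(EX p) = {s : some successor in {n1, n2}} = {n3, n6}
Sat(AX (EX p)) = {s : every successor in {n3, n6}} = {n0, n2}
|Sat(AX (EX p))| = |{n0, n2}| = 2.

2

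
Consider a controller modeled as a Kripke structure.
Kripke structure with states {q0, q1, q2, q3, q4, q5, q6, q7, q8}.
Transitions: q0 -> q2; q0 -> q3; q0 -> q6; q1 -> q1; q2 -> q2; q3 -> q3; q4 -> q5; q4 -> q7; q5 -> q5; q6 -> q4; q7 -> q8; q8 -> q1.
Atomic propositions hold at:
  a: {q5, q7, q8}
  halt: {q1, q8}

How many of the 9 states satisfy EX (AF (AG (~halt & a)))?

2

Sat(~halt) = {q0, q2, q3, q4, q5, q6, q7}
Sat(~halt & a) = {q5, q7}
AG (~halt & a): greatest fixpoint, start Z0 = {q5, q7}, keep only states in Sat with every successor in Z. Z1 = {q5}; fixed.
Sat(AG (~halt & a)) = {q5}
AF (AG (~halt & a)): least fixpoint, start Z0 = {q5}, add states with every successor in Z. Already a fixed point.
Sat(AF (AG (~halt & a))) = {q5}
Sat(EX (AF (AG (~halt & a)))) = {s : some successor in {q5}} = {q4, q5}
|Sat(EX (AF (AG (~halt & a))))| = |{q4, q5}| = 2.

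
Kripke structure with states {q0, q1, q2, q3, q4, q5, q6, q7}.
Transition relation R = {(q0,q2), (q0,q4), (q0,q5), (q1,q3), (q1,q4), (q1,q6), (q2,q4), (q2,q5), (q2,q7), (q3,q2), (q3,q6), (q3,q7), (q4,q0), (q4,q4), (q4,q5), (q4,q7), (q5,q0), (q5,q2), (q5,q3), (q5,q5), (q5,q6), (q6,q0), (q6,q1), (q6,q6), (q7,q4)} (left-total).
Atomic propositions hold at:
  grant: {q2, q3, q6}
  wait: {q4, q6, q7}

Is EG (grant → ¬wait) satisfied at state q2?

Yes

Sat(¬wait) = {q0, q1, q2, q3, q5}
Sat(grant → ¬wait) = {q0, q1, q2, q3, q4, q5, q7}
EG (grant → ¬wait): greatest fixpoint, start Z0 = {q0, q1, q2, q3, q4, q5, q7}, keep only states in Sat with some successor in Z. Already a fixed point.
Sat(EG (grant → ¬wait)) = {q0, q1, q2, q3, q4, q5, q7}
q2 ∈ Sat(EG (grant → ¬wait)) = {q0, q1, q2, q3, q4, q5, q7}, so the formula holds at q2.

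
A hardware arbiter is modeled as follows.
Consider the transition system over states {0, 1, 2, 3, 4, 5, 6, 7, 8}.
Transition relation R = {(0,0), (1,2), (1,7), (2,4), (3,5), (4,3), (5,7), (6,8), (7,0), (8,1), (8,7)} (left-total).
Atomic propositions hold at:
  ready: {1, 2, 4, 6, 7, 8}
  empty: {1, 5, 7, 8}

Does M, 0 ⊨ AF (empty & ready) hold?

No

Sat(empty & ready) = {1, 7, 8}
AF (empty & ready): least fixpoint, start Z0 = {1, 7, 8}, add states with every successor in Z. Z1 = {1, 5, 6, 7, 8}; Z2 = {1, 3, 5, 6, 7, 8}; Z3 = {1, 3, 4, 5, 6, 7, 8}; Z4 = {1, 2, 3, 4, 5, 6, 7, 8}; fixed.
Sat(AF (empty & ready)) = {1, 2, 3, 4, 5, 6, 7, 8}
0 ∉ Sat(AF (empty & ready)) = {1, 2, 3, 4, 5, 6, 7, 8}, so the formula does not hold at 0.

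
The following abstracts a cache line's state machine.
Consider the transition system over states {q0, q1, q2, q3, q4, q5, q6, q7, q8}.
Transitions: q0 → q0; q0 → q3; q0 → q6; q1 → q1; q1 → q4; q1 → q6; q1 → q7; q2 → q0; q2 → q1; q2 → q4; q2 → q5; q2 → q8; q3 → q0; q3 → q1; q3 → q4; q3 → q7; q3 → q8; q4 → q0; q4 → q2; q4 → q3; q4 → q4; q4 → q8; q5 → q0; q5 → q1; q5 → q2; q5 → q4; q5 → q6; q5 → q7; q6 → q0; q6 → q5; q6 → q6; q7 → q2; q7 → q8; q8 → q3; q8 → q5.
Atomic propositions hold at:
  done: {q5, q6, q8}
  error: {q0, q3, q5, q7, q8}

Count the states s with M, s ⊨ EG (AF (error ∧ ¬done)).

2

Sat(¬done) = {q0, q1, q2, q3, q4, q7}
Sat(error ∧ ¬done) = {q0, q3, q7}
AF (error ∧ ¬done): least fixpoint, start Z0 = {q0, q3, q7}, add states with every successor in Z. Already a fixed point.
Sat(AF (error ∧ ¬done)) = {q0, q3, q7}
EG (AF (error ∧ ¬done)): greatest fixpoint, start Z0 = {q0, q3, q7}, keep only states in Sat with some successor in Z. Z1 = {q0, q3}; fixed.
Sat(EG (AF (error ∧ ¬done))) = {q0, q3}
|Sat(EG (AF (error ∧ ¬done)))| = |{q0, q3}| = 2.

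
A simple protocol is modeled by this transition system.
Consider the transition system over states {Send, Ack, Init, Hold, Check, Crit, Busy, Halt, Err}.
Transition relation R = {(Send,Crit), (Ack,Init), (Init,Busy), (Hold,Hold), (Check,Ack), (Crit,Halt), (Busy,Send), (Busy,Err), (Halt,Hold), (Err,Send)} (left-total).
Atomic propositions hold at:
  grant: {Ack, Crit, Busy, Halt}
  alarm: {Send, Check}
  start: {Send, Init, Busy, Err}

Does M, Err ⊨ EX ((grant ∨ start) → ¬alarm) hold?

No

Sat(grant ∨ start) = {Send, Ack, Init, Crit, Busy, Halt, Err}
Sat(¬alarm) = {Ack, Init, Hold, Crit, Busy, Halt, Err}
Sat((grant ∨ start) → ¬alarm) = {Ack, Init, Hold, Check, Crit, Busy, Halt, Err}
Sat(EX ((grant ∨ start) → ¬alarm)) = {s : some successor in {Ack, Init, Hold, Check, Crit, Busy, Halt, Err}} = {Send, Ack, Init, Hold, Check, Crit, Busy, Halt}
Err ∉ Sat(EX ((grant ∨ start) → ¬alarm)) = {Send, Ack, Init, Hold, Check, Crit, Busy, Halt}, so the formula does not hold at Err.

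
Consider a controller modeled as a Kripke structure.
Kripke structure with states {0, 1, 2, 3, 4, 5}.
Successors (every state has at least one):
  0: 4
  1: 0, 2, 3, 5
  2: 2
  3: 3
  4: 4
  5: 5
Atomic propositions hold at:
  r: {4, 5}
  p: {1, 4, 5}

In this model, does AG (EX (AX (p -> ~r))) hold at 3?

Sat(~r) = {0, 1, 2, 3}
Sat(p -> ~r) = {0, 1, 2, 3}
Sat(AX (p -> ~r)) = {s : every successor in {0, 1, 2, 3}} = {2, 3}
Sat(EX (AX (p -> ~r))) = {s : some successor in {2, 3}} = {1, 2, 3}
AG (EX (AX (p -> ~r))): greatest fixpoint, start Z0 = {1, 2, 3}, keep only states in Sat with every successor in Z. Z1 = {2, 3}; fixed.
Sat(AG (EX (AX (p -> ~r)))) = {2, 3}
3 ∈ Sat(AG (EX (AX (p -> ~r)))) = {2, 3}, so the formula holds at 3.

Yes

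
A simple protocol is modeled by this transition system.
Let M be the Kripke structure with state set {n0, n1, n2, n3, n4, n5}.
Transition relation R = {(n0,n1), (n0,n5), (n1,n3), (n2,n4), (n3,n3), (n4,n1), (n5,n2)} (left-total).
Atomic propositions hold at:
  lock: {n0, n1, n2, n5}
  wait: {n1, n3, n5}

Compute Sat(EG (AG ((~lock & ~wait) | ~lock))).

Sat(~lock) = {n3, n4}
Sat(~wait) = {n0, n2, n4}
Sat(~lock & ~wait) = {n4}
Sat((~lock & ~wait) | ~lock) = {n3, n4}
AG ((~lock & ~wait) | ~lock): greatest fixpoint, start Z0 = {n3, n4}, keep only states in Sat with every successor in Z. Z1 = {n3}; fixed.
Sat(AG ((~lock & ~wait) | ~lock)) = {n3}
EG (AG ((~lock & ~wait) | ~lock)): greatest fixpoint, start Z0 = {n3}, keep only states in Sat with some successor in Z. Already a fixed point.
Sat(EG (AG ((~lock & ~wait) | ~lock))) = {n3}

{n3}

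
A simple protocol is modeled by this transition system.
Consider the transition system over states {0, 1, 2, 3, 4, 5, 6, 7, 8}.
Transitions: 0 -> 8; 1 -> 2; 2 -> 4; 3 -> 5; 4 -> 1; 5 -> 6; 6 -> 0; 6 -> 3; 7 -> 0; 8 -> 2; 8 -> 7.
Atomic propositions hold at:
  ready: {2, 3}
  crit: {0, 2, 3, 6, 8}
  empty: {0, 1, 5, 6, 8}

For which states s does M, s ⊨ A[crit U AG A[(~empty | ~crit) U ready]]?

{1, 2, 4}

Sat(~empty) = {2, 3, 4, 7}
Sat(~crit) = {1, 4, 5, 7}
Sat(~empty | ~crit) = {1, 2, 3, 4, 5, 7}
A[(~empty | ~crit) U ready]: least fixpoint, start Z0 = Sat(ready) = {2, 3}, add states in Sat(~empty | ~crit) with every successor in Z. Z1 = {1, 2, 3}; Z2 = {1, 2, 3, 4}; fixed.
Sat(A[(~empty | ~crit) U ready]) = {1, 2, 3, 4}
AG A[(~empty | ~crit) U ready]: greatest fixpoint, start Z0 = {1, 2, 3, 4}, keep only states in Sat with every successor in Z. Z1 = {1, 2, 4}; fixed.
Sat(AG A[(~empty | ~crit) U ready]) = {1, 2, 4}
A[crit U AG A[(~empty | ~crit) U ready]]: least fixpoint, start Z0 = Sat(AG A[(~empty | ~crit) U ready]) = {1, 2, 4}, add states in Sat(crit) with every successor in Z. Already a fixed point.
Sat(A[crit U AG A[(~empty | ~crit) U ready]]) = {1, 2, 4}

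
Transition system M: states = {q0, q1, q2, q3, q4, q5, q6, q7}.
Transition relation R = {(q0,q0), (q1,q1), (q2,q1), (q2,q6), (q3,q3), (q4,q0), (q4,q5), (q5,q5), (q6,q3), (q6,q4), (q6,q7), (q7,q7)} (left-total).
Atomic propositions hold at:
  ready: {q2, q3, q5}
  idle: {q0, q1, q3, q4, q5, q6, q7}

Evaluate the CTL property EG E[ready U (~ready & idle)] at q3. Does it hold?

Sat(~ready) = {q0, q1, q4, q6, q7}
Sat(~ready & idle) = {q0, q1, q4, q6, q7}
E[ready U (~ready & idle)]: least fixpoint, start Z0 = Sat((~ready & idle)) = {q0, q1, q4, q6, q7}, add states in Sat(ready) with some successor in Z. Z1 = {q0, q1, q2, q4, q6, q7}; fixed.
Sat(E[ready U (~ready & idle)]) = {q0, q1, q2, q4, q6, q7}
EG E[ready U (~ready & idle)]: greatest fixpoint, start Z0 = {q0, q1, q2, q4, q6, q7}, keep only states in Sat with some successor in Z. Already a fixed point.
Sat(EG E[ready U (~ready & idle)]) = {q0, q1, q2, q4, q6, q7}
q3 ∉ Sat(EG E[ready U (~ready & idle)]) = {q0, q1, q2, q4, q6, q7}, so the formula does not hold at q3.

No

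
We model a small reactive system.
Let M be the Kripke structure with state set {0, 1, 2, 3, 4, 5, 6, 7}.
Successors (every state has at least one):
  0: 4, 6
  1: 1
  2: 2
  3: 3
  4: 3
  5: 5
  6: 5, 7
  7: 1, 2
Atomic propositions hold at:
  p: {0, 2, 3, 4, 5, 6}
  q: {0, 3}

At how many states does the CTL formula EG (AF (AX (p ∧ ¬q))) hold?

2

Sat(¬q) = {1, 2, 4, 5, 6, 7}
Sat(p ∧ ¬q) = {2, 4, 5, 6}
Sat(AX (p ∧ ¬q)) = {s : every successor in {2, 4, 5, 6}} = {0, 2, 5}
AF (AX (p ∧ ¬q)): least fixpoint, start Z0 = {0, 2, 5}, add states with every successor in Z. Already a fixed point.
Sat(AF (AX (p ∧ ¬q))) = {0, 2, 5}
EG (AF (AX (p ∧ ¬q))): greatest fixpoint, start Z0 = {0, 2, 5}, keep only states in Sat with some successor in Z. Z1 = {2, 5}; fixed.
Sat(EG (AF (AX (p ∧ ¬q)))) = {2, 5}
|Sat(EG (AF (AX (p ∧ ¬q))))| = |{2, 5}| = 2.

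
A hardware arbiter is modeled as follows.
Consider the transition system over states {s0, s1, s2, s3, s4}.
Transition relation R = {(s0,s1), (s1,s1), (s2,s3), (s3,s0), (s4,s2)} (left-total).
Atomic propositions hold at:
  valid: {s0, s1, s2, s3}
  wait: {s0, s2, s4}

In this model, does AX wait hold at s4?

Yes

Sat(AX wait) = {s : every successor in {s0, s2, s4}} = {s3, s4}
s4 ∈ Sat(AX wait) = {s3, s4}, so the formula holds at s4.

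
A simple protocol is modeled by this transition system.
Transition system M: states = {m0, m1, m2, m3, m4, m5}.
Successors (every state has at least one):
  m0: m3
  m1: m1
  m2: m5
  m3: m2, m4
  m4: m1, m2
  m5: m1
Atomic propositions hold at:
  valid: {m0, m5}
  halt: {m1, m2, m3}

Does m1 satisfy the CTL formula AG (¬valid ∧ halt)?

Sat(¬valid) = {m1, m2, m3, m4}
Sat(¬valid ∧ halt) = {m1, m2, m3}
AG (¬valid ∧ halt): greatest fixpoint, start Z0 = {m1, m2, m3}, keep only states in Sat with every successor in Z. Z1 = {m1}; fixed.
Sat(AG (¬valid ∧ halt)) = {m1}
m1 ∈ Sat(AG (¬valid ∧ halt)) = {m1}, so the formula holds at m1.

Yes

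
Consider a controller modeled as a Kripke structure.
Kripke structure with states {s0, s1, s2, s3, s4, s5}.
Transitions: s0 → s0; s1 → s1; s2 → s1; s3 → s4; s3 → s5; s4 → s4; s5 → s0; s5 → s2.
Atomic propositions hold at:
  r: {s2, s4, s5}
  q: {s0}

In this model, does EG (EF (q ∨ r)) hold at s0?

Yes

Sat(q ∨ r) = {s0, s2, s4, s5}
EF (q ∨ r): least fixpoint, start Z0 = {s0, s2, s4, s5}, add states with some successor in Z. Z1 = {s0, s2, s3, s4, s5}; fixed.
Sat(EF (q ∨ r)) = {s0, s2, s3, s4, s5}
EG (EF (q ∨ r)): greatest fixpoint, start Z0 = {s0, s2, s3, s4, s5}, keep only states in Sat with some successor in Z. Z1 = {s0, s3, s4, s5}; fixed.
Sat(EG (EF (q ∨ r))) = {s0, s3, s4, s5}
s0 ∈ Sat(EG (EF (q ∨ r))) = {s0, s3, s4, s5}, so the formula holds at s0.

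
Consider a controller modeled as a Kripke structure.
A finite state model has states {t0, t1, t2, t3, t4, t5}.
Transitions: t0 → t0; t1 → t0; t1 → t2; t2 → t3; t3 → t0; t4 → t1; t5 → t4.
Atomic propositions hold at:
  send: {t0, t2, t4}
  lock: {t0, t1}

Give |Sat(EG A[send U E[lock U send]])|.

3

E[lock U send]: least fixpoint, start Z0 = Sat(send) = {t0, t2, t4}, add states in Sat(lock) with some successor in Z. Z1 = {t0, t1, t2, t4}; fixed.
Sat(E[lock U send]) = {t0, t1, t2, t4}
A[send U E[lock U send]]: least fixpoint, start Z0 = Sat(E[lock U send]) = {t0, t1, t2, t4}, add states in Sat(send) with every successor in Z. Already a fixed point.
Sat(A[send U E[lock U send]]) = {t0, t1, t2, t4}
EG A[send U E[lock U send]]: greatest fixpoint, start Z0 = {t0, t1, t2, t4}, keep only states in Sat with some successor in Z. Z1 = {t0, t1, t4}; fixed.
Sat(EG A[send U E[lock U send]]) = {t0, t1, t4}
|Sat(EG A[send U E[lock U send]])| = |{t0, t1, t4}| = 3.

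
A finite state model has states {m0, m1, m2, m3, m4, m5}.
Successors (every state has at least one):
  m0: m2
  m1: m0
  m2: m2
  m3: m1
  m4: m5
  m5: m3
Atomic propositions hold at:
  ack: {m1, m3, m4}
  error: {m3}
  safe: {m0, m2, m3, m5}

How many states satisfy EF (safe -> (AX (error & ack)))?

4

Sat(error & ack) = {m3}
Sat(AX (error & ack)) = {s : every successor in {m3}} = {m5}
Sat(safe -> (AX (error & ack))) = {m1, m4, m5}
EF (safe -> (AX (error & ack))): least fixpoint, start Z0 = {m1, m4, m5}, add states with some successor in Z. Z1 = {m1, m3, m4, m5}; fixed.
Sat(EF (safe -> (AX (error & ack)))) = {m1, m3, m4, m5}
|Sat(EF (safe -> (AX (error & ack))))| = |{m1, m3, m4, m5}| = 4.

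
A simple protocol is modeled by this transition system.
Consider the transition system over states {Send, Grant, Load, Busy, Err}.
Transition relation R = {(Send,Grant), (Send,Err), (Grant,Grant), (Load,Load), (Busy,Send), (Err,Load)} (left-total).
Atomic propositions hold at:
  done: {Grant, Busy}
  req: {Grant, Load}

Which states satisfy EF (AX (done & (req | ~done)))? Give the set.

Sat(~done) = {Send, Load, Err}
Sat(req | ~done) = {Send, Grant, Load, Err}
Sat(done & (req | ~done)) = {Grant}
Sat(AX (done & (req | ~done))) = {s : every successor in {Grant}} = {Grant}
EF (AX (done & (req | ~done))): least fixpoint, start Z0 = {Grant}, add states with some successor in Z. Z1 = {Send, Grant}; Z2 = {Send, Grant, Busy}; fixed.
Sat(EF (AX (done & (req | ~done)))) = {Send, Grant, Busy}

{Send, Grant, Busy}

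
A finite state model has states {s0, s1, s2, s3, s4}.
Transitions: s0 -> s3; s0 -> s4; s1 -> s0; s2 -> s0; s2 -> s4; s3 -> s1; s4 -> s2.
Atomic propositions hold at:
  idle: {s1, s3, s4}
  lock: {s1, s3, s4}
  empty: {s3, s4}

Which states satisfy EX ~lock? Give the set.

Sat(~lock) = {s0, s2}
Sat(EX ~lock) = {s : some successor in {s0, s2}} = {s1, s2, s4}

{s1, s2, s4}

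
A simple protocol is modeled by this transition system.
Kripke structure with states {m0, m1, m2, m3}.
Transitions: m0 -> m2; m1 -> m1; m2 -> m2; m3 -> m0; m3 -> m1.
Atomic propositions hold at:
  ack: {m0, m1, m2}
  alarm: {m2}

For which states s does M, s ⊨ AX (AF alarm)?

AF alarm: least fixpoint, start Z0 = {m2}, add states with every successor in Z. Z1 = {m0, m2}; fixed.
Sat(AF alarm) = {m0, m2}
Sat(AX (AF alarm)) = {s : every successor in {m0, m2}} = {m0, m2}

{m0, m2}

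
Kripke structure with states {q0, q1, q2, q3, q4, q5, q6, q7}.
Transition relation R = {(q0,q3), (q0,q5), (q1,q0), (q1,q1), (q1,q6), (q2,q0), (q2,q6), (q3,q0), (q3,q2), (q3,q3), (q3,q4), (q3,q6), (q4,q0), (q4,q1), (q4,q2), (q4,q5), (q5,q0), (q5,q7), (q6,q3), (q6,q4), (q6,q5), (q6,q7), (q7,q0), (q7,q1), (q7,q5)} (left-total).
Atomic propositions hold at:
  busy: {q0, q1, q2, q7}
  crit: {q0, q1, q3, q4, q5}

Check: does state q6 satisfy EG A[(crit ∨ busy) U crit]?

Sat(crit ∨ busy) = {q0, q1, q2, q3, q4, q5, q7}
A[(crit ∨ busy) U crit]: least fixpoint, start Z0 = Sat(crit) = {q0, q1, q3, q4, q5}, add states in Sat(crit ∨ busy) with every successor in Z. Z1 = {q0, q1, q3, q4, q5, q7}; fixed.
Sat(A[(crit ∨ busy) U crit]) = {q0, q1, q3, q4, q5, q7}
EG A[(crit ∨ busy) U crit]: greatest fixpoint, start Z0 = {q0, q1, q3, q4, q5, q7}, keep only states in Sat with some successor in Z. Already a fixed point.
Sat(EG A[(crit ∨ busy) U crit]) = {q0, q1, q3, q4, q5, q7}
q6 ∉ Sat(EG A[(crit ∨ busy) U crit]) = {q0, q1, q3, q4, q5, q7}, so the formula does not hold at q6.

No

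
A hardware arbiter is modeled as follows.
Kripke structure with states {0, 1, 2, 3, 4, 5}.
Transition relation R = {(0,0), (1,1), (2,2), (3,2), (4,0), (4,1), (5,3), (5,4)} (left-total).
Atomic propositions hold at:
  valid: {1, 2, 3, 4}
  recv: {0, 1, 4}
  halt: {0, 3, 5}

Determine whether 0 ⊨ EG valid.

EG valid: greatest fixpoint, start Z0 = {1, 2, 3, 4}, keep only states in Sat with some successor in Z. Already a fixed point.
Sat(EG valid) = {1, 2, 3, 4}
0 ∉ Sat(EG valid) = {1, 2, 3, 4}, so the formula does not hold at 0.

No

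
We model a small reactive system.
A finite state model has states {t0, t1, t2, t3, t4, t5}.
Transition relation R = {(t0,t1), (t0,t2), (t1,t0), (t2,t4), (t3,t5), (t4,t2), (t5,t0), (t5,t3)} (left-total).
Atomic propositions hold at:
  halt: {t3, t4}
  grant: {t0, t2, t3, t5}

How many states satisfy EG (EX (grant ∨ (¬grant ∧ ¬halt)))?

Sat(¬grant) = {t1, t4}
Sat(¬halt) = {t0, t1, t2, t5}
Sat(¬grant ∧ ¬halt) = {t1}
Sat(grant ∨ (¬grant ∧ ¬halt)) = {t0, t1, t2, t3, t5}
Sat(EX (grant ∨ (¬grant ∧ ¬halt))) = {s : some successor in {t0, t1, t2, t3, t5}} = {t0, t1, t3, t4, t5}
EG (EX (grant ∨ (¬grant ∧ ¬halt))): greatest fixpoint, start Z0 = {t0, t1, t3, t4, t5}, keep only states in Sat with some successor in Z. Z1 = {t0, t1, t3, t5}; fixed.
Sat(EG (EX (grant ∨ (¬grant ∧ ¬halt)))) = {t0, t1, t3, t5}
|Sat(EG (EX (grant ∨ (¬grant ∧ ¬halt))))| = |{t0, t1, t3, t5}| = 4.

4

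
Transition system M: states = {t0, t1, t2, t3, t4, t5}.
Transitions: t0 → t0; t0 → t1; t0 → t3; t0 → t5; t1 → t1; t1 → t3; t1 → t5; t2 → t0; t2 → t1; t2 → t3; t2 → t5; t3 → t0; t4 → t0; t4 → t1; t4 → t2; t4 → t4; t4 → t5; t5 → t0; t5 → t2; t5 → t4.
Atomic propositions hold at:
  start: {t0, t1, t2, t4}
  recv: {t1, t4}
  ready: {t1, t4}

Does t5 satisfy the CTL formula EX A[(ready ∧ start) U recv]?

Yes

Sat(ready ∧ start) = {t1, t4}
A[(ready ∧ start) U recv]: least fixpoint, start Z0 = Sat(recv) = {t1, t4}, add states in Sat(ready ∧ start) with every successor in Z. Already a fixed point.
Sat(A[(ready ∧ start) U recv]) = {t1, t4}
Sat(EX A[(ready ∧ start) U recv]) = {s : some successor in {t1, t4}} = {t0, t1, t2, t4, t5}
t5 ∈ Sat(EX A[(ready ∧ start) U recv]) = {t0, t1, t2, t4, t5}, so the formula holds at t5.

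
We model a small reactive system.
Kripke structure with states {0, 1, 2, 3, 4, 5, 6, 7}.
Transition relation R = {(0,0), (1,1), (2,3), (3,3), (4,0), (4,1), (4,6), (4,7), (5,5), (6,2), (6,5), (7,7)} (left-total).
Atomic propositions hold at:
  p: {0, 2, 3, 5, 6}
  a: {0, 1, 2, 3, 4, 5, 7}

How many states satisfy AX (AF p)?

AF p: least fixpoint, start Z0 = {0, 2, 3, 5, 6}, add states with every successor in Z. Already a fixed point.
Sat(AF p) = {0, 2, 3, 5, 6}
Sat(AX (AF p)) = {s : every successor in {0, 2, 3, 5, 6}} = {0, 2, 3, 5, 6}
|Sat(AX (AF p))| = |{0, 2, 3, 5, 6}| = 5.

5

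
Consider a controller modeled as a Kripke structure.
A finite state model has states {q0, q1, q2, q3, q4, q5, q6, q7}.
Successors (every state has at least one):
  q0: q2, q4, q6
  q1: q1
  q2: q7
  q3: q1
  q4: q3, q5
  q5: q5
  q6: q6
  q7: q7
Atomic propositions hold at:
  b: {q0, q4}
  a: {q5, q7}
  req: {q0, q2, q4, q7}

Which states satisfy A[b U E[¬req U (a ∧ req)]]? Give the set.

{q7}

Sat(¬req) = {q1, q3, q5, q6}
Sat(a ∧ req) = {q7}
E[¬req U (a ∧ req)]: least fixpoint, start Z0 = Sat((a ∧ req)) = {q7}, add states in Sat(¬req) with some successor in Z. Already a fixed point.
Sat(E[¬req U (a ∧ req)]) = {q7}
A[b U E[¬req U (a ∧ req)]]: least fixpoint, start Z0 = Sat(E[¬req U (a ∧ req)]) = {q7}, add states in Sat(b) with every successor in Z. Already a fixed point.
Sat(A[b U E[¬req U (a ∧ req)]]) = {q7}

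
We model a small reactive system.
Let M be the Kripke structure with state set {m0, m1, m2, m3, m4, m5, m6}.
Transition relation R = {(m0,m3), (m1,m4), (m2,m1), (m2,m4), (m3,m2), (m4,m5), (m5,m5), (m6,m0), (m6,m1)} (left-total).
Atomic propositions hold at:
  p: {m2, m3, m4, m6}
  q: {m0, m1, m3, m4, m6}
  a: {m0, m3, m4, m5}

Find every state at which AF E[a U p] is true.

{m0, m1, m2, m3, m4, m6}

E[a U p]: least fixpoint, start Z0 = Sat(p) = {m2, m3, m4, m6}, add states in Sat(a) with some successor in Z. Z1 = {m0, m2, m3, m4, m6}; fixed.
Sat(E[a U p]) = {m0, m2, m3, m4, m6}
AF E[a U p]: least fixpoint, start Z0 = {m0, m2, m3, m4, m6}, add states with every successor in Z. Z1 = {m0, m1, m2, m3, m4, m6}; fixed.
Sat(AF E[a U p]) = {m0, m1, m2, m3, m4, m6}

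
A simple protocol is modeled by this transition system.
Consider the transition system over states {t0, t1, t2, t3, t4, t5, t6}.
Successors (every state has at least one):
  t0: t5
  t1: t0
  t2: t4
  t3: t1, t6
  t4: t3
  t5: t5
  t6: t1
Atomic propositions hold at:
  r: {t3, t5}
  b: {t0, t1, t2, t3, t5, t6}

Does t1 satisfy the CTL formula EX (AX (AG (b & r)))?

Yes

Sat(b & r) = {t3, t5}
AG (b & r): greatest fixpoint, start Z0 = {t3, t5}, keep only states in Sat with every successor in Z. Z1 = {t5}; fixed.
Sat(AG (b & r)) = {t5}
Sat(AX (AG (b & r))) = {s : every successor in {t5}} = {t0, t5}
Sat(EX (AX (AG (b & r)))) = {s : some successor in {t0, t5}} = {t0, t1, t5}
t1 ∈ Sat(EX (AX (AG (b & r)))) = {t0, t1, t5}, so the formula holds at t1.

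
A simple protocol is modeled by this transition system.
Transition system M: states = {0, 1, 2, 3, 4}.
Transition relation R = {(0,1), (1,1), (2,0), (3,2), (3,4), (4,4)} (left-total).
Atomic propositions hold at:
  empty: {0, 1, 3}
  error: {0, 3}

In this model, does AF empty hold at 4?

AF empty: least fixpoint, start Z0 = {0, 1, 3}, add states with every successor in Z. Z1 = {0, 1, 2, 3}; fixed.
Sat(AF empty) = {0, 1, 2, 3}
4 ∉ Sat(AF empty) = {0, 1, 2, 3}, so the formula does not hold at 4.

No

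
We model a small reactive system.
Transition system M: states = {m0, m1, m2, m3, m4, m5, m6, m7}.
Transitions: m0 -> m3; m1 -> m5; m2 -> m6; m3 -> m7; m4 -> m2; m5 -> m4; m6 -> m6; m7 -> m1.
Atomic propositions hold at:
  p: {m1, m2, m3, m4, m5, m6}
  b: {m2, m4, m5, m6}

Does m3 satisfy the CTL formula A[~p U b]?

Sat(~p) = {m0, m7}
A[~p U b]: least fixpoint, start Z0 = Sat(b) = {m2, m4, m5, m6}, add states in Sat(~p) with every successor in Z. Already a fixed point.
Sat(A[~p U b]) = {m2, m4, m5, m6}
m3 ∉ Sat(A[~p U b]) = {m2, m4, m5, m6}, so the formula does not hold at m3.

No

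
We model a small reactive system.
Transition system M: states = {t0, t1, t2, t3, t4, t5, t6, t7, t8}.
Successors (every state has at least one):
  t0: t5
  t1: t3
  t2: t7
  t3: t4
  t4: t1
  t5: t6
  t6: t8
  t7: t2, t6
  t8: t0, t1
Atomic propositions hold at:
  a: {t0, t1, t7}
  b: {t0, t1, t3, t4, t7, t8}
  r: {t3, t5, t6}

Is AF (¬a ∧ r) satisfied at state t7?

Sat(¬a) = {t2, t3, t4, t5, t6, t8}
Sat(¬a ∧ r) = {t3, t5, t6}
AF (¬a ∧ r): least fixpoint, start Z0 = {t3, t5, t6}, add states with every successor in Z. Z1 = {t0, t1, t3, t5, t6}; Z2 = {t0, t1, t3, t4, t5, t6, t8}; fixed.
Sat(AF (¬a ∧ r)) = {t0, t1, t3, t4, t5, t6, t8}
t7 ∉ Sat(AF (¬a ∧ r)) = {t0, t1, t3, t4, t5, t6, t8}, so the formula does not hold at t7.

No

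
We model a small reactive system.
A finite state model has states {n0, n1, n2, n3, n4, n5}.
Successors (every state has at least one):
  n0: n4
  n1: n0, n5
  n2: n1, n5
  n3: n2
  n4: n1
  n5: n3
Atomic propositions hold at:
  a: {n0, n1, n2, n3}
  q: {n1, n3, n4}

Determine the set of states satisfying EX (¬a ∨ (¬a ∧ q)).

{n0, n1, n2}

Sat(¬a) = {n4, n5}
Sat(¬a ∧ q) = {n4}
Sat(¬a ∨ (¬a ∧ q)) = {n4, n5}
Sat(EX (¬a ∨ (¬a ∧ q))) = {s : some successor in {n4, n5}} = {n0, n1, n2}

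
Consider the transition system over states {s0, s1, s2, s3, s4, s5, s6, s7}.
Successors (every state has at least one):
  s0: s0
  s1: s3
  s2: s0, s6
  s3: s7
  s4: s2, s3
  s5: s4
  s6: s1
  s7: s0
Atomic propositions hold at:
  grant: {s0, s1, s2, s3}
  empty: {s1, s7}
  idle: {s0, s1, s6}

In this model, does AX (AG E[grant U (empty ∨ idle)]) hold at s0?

Yes

Sat(empty ∨ idle) = {s0, s1, s6, s7}
E[grant U (empty ∨ idle)]: least fixpoint, start Z0 = Sat((empty ∨ idle)) = {s0, s1, s6, s7}, add states in Sat(grant) with some successor in Z. Z1 = {s0, s1, s2, s3, s6, s7}; fixed.
Sat(E[grant U (empty ∨ idle)]) = {s0, s1, s2, s3, s6, s7}
AG E[grant U (empty ∨ idle)]: greatest fixpoint, start Z0 = {s0, s1, s2, s3, s6, s7}, keep only states in Sat with every successor in Z. Already a fixed point.
Sat(AG E[grant U (empty ∨ idle)]) = {s0, s1, s2, s3, s6, s7}
Sat(AX (AG E[grant U (empty ∨ idle)])) = {s : every successor in {s0, s1, s2, s3, s6, s7}} = {s0, s1, s2, s3, s4, s6, s7}
s0 ∈ Sat(AX (AG E[grant U (empty ∨ idle)])) = {s0, s1, s2, s3, s4, s6, s7}, so the formula holds at s0.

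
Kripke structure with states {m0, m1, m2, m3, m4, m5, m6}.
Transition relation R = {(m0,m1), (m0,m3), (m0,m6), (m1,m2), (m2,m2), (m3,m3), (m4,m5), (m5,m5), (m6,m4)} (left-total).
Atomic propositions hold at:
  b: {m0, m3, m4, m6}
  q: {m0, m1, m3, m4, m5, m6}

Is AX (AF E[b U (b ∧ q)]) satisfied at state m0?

No

Sat(b ∧ q) = {m0, m3, m4, m6}
E[b U (b ∧ q)]: least fixpoint, start Z0 = Sat((b ∧ q)) = {m0, m3, m4, m6}, add states in Sat(b) with some successor in Z. Already a fixed point.
Sat(E[b U (b ∧ q)]) = {m0, m3, m4, m6}
AF E[b U (b ∧ q)]: least fixpoint, start Z0 = {m0, m3, m4, m6}, add states with every successor in Z. Already a fixed point.
Sat(AF E[b U (b ∧ q)]) = {m0, m3, m4, m6}
Sat(AX (AF E[b U (b ∧ q)])) = {s : every successor in {m0, m3, m4, m6}} = {m3, m6}
m0 ∉ Sat(AX (AF E[b U (b ∧ q)])) = {m3, m6}, so the formula does not hold at m0.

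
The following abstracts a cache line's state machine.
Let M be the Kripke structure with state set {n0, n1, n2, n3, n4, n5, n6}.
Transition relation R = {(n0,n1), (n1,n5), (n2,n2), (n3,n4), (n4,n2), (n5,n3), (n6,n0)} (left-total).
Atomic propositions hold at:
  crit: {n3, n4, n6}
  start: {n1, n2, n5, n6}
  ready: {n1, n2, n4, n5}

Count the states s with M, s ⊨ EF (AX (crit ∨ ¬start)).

5

Sat(¬start) = {n0, n3, n4}
Sat(crit ∨ ¬start) = {n0, n3, n4, n6}
Sat(AX (crit ∨ ¬start)) = {s : every successor in {n0, n3, n4, n6}} = {n3, n5, n6}
EF (AX (crit ∨ ¬start)): least fixpoint, start Z0 = {n3, n5, n6}, add states with some successor in Z. Z1 = {n1, n3, n5, n6}; Z2 = {n0, n1, n3, n5, n6}; fixed.
Sat(EF (AX (crit ∨ ¬start))) = {n0, n1, n3, n5, n6}
|Sat(EF (AX (crit ∨ ¬start)))| = |{n0, n1, n3, n5, n6}| = 5.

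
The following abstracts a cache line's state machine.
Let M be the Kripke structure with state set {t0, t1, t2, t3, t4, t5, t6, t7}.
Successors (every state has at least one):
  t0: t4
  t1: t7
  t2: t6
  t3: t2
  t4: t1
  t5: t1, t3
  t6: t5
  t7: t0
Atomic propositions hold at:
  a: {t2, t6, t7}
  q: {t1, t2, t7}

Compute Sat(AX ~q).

{t0, t2, t6, t7}

Sat(~q) = {t0, t3, t4, t5, t6}
Sat(AX ~q) = {s : every successor in {t0, t3, t4, t5, t6}} = {t0, t2, t6, t7}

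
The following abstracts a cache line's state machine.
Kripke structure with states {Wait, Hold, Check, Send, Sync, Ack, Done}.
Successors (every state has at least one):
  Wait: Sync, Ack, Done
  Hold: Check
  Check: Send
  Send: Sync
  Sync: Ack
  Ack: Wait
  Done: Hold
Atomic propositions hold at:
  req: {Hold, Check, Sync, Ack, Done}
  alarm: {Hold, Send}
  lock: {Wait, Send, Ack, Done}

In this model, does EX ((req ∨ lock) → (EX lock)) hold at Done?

Sat(req ∨ lock) = {Wait, Hold, Check, Send, Sync, Ack, Done}
Sat(EX lock) = {s : some successor in {Wait, Send, Ack, Done}} = {Wait, Check, Sync, Ack}
Sat((req ∨ lock) → (EX lock)) = {Wait, Check, Sync, Ack}
Sat(EX ((req ∨ lock) → (EX lock))) = {s : some successor in {Wait, Check, Sync, Ack}} = {Wait, Hold, Send, Sync, Ack}
Done ∉ Sat(EX ((req ∨ lock) → (EX lock))) = {Wait, Hold, Send, Sync, Ack}, so the formula does not hold at Done.

No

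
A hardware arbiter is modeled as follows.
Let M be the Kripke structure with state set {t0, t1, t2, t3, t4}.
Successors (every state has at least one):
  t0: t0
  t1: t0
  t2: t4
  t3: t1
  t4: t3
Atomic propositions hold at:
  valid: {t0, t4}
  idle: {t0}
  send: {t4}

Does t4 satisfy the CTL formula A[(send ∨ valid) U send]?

Yes

Sat(send ∨ valid) = {t0, t4}
A[(send ∨ valid) U send]: least fixpoint, start Z0 = Sat(send) = {t4}, add states in Sat(send ∨ valid) with every successor in Z. Already a fixed point.
Sat(A[(send ∨ valid) U send]) = {t4}
t4 ∈ Sat(A[(send ∨ valid) U send]) = {t4}, so the formula holds at t4.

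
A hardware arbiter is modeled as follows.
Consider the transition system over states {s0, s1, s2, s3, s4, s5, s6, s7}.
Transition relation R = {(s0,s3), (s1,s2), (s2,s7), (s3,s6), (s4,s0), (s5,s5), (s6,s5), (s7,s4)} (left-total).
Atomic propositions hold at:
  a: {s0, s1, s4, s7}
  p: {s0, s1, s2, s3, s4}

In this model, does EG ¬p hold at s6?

Yes

Sat(¬p) = {s5, s6, s7}
EG ¬p: greatest fixpoint, start Z0 = {s5, s6, s7}, keep only states in Sat with some successor in Z. Z1 = {s5, s6}; fixed.
Sat(EG ¬p) = {s5, s6}
s6 ∈ Sat(EG ¬p) = {s5, s6}, so the formula holds at s6.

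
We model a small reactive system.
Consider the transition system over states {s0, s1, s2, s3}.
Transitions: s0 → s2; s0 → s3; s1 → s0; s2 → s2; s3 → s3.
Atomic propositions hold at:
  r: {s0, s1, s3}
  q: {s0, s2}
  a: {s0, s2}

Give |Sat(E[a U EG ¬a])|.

2

Sat(¬a) = {s1, s3}
EG ¬a: greatest fixpoint, start Z0 = {s1, s3}, keep only states in Sat with some successor in Z. Z1 = {s3}; fixed.
Sat(EG ¬a) = {s3}
E[a U EG ¬a]: least fixpoint, start Z0 = Sat(EG ¬a) = {s3}, add states in Sat(a) with some successor in Z. Z1 = {s0, s3}; fixed.
Sat(E[a U EG ¬a]) = {s0, s3}
|Sat(E[a U EG ¬a])| = |{s0, s3}| = 2.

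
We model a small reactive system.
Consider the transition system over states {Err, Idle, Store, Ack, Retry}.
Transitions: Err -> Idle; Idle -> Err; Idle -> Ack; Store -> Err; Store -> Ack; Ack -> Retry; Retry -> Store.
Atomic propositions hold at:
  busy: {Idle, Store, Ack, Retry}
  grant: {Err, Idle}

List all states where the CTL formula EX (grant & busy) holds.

Sat(grant & busy) = {Idle}
Sat(EX (grant & busy)) = {s : some successor in {Idle}} = {Err}

{Err}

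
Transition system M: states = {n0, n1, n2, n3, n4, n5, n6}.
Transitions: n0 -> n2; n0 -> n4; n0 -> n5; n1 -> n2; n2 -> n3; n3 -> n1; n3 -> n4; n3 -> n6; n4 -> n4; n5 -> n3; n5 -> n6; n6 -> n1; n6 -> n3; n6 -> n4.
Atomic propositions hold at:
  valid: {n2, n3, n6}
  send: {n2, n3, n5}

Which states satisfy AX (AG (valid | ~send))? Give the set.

Sat(~send) = {n0, n1, n4, n6}
Sat(valid | ~send) = {n0, n1, n2, n3, n4, n6}
AG (valid | ~send): greatest fixpoint, start Z0 = {n0, n1, n2, n3, n4, n6}, keep only states in Sat with every successor in Z. Z1 = {n1, n2, n3, n4, n6}; fixed.
Sat(AG (valid | ~send)) = {n1, n2, n3, n4, n6}
Sat(AX (AG (valid | ~send))) = {s : every successor in {n1, n2, n3, n4, n6}} = {n1, n2, n3, n4, n5, n6}

{n1, n2, n3, n4, n5, n6}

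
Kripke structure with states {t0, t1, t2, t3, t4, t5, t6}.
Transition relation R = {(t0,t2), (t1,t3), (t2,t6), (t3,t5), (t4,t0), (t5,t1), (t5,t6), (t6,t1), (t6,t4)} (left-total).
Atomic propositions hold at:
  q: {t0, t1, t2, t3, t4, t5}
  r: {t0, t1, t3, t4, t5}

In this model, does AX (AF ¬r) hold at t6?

No

Sat(¬r) = {t2, t6}
AF ¬r: least fixpoint, start Z0 = {t2, t6}, add states with every successor in Z. Z1 = {t0, t2, t6}; Z2 = {t0, t2, t4, t6}; fixed.
Sat(AF ¬r) = {t0, t2, t4, t6}
Sat(AX (AF ¬r)) = {s : every successor in {t0, t2, t4, t6}} = {t0, t2, t4}
t6 ∉ Sat(AX (AF ¬r)) = {t0, t2, t4}, so the formula does not hold at t6.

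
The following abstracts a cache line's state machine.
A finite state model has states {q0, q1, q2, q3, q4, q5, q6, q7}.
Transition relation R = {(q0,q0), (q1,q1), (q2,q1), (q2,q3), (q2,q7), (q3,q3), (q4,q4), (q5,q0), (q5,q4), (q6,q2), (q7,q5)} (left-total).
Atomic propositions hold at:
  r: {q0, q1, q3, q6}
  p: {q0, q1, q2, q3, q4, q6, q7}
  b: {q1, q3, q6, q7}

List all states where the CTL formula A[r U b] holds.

{q1, q3, q6, q7}

A[r U b]: least fixpoint, start Z0 = Sat(b) = {q1, q3, q6, q7}, add states in Sat(r) with every successor in Z. Already a fixed point.
Sat(A[r U b]) = {q1, q3, q6, q7}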